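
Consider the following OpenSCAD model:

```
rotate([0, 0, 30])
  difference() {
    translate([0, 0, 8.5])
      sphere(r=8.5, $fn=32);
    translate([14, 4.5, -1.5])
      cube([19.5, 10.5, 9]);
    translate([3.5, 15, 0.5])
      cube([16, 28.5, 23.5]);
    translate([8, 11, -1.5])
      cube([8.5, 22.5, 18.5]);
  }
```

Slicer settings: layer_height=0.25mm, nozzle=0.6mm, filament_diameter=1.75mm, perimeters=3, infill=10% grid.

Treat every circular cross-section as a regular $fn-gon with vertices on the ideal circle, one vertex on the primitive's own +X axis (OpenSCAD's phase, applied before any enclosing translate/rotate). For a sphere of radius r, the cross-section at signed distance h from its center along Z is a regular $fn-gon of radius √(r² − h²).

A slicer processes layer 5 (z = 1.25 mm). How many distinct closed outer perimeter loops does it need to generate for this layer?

1

At z = 1.25 mm: the sphere: section is a regular 32-gon, circumradius = √(r²−h²) = √(8.5²−7.25²) = 4.437; the cube at (14, 4.5) (footprint 19.5×10.5) is included at this height; the cube at (3.5, 15) is present — its section is the full 16×28.5 rectangle; the cube at (8, 11) is present — its section is the full 8.5×22.5 rectangle; Taking the first minus the rest: starting from the r=8.5 sphere, the 19.5×10.5 cube at (14, 4.5) misses the remaining region (no effect); the 16×28.5 cube at (3.5, 15) misses the remaining region (no effect); the 8.5×22.5 cube at (8, 11) misses the remaining region (no effect) — 1 connected region; (whole slice rotated 30° about Z — lengths, areas and connectivity unchanged). The result has 1 disconnected region.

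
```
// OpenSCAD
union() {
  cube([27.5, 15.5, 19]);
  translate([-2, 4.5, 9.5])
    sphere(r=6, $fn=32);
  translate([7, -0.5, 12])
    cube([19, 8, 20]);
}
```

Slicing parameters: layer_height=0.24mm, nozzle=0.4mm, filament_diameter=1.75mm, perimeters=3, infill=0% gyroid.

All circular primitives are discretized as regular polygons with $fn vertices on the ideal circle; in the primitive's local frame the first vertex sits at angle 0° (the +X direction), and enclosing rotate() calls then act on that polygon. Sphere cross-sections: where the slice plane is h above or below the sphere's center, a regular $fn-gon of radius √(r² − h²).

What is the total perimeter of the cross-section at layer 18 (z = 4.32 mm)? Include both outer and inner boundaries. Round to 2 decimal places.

At z = 4.32 mm: the cube is present — its section is the full 27.5×15.5 rectangle (perimeter 86.00 mm); the r=6 sphere at (-2, 4.5) contributes a regular 32-gon of circumradius √(6²−5.18²) = 3.028 (perimeter = 2·32·3.028·sin(180°/32) = 18.99 mm); the cube at (7, -0.5) does not reach this height (z outside [12, 32]); Merging all regions: the regions partially overlap (shared area 3.19 mm²), so the edge portions inside another operand are dropped and the merged outline is re-measured after clipping — boundary = 95.37 mm. Overall, the cross-section is a single solid region. Total boundary length (outer) = 95.37 mm.

95.37 mm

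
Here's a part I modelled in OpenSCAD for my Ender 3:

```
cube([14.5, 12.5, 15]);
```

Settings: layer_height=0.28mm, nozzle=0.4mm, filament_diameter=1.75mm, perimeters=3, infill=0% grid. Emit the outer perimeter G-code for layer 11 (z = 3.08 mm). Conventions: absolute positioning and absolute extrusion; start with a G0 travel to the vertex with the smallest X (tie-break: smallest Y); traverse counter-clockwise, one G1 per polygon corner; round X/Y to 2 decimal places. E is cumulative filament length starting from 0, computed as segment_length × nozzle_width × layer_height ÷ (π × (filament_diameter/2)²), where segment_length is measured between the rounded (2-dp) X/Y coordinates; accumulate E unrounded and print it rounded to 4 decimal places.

At z = 3.08 mm: the 14.5×12.5 cube contributes its full rectangle. The outline is a single polygon with 4 vertices. Extrusion per mm of travel: 0.4 × 0.28 / (π × 0.875²) = 0.046564. Accumulating E over each segment gives final E = 2.5145.

G0 X0.00 Y0.00 Z3.08
G1 X14.50 Y0.00 E0.6752
G1 X14.50 Y12.50 E1.2572
G1 X0.00 Y12.50 E1.9324
G1 X0.00 Y0.00 E2.5145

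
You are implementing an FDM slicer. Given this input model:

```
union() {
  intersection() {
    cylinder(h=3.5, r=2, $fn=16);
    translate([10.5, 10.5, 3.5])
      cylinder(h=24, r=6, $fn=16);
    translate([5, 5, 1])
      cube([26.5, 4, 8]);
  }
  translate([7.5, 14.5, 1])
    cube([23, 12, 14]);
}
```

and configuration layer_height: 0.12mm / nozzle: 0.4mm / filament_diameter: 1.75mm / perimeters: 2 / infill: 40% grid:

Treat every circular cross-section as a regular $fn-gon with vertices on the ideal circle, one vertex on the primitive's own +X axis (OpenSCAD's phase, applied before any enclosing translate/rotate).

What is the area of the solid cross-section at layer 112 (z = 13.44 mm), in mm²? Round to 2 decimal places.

276.00 mm²

At z = 13.44 mm: the cylinder is absent (z outside [0, 3.5]); the r=6 cylinder at (10.5, 10.5) contributes a regular 16-gon of circumradius 6 (area = (16/2)·6.000²·sin(360°/16) = 110.21 mm²); the cube at (5, 5) does not reach this height (z outside [1, 9]); Taking the intersection: at least one operand is absent at this height, so nothing remains; the 23×12 cube at (7.5, 14.5) contributes its full rectangle (area 276.00 mm²); Merging all regions: only the 23×12 cube at (7.5, 14.5) is present, so the union is just that shape — area = 276.00 mm². Overall, the cross-section is a single solid region. Net area = 276.00 mm².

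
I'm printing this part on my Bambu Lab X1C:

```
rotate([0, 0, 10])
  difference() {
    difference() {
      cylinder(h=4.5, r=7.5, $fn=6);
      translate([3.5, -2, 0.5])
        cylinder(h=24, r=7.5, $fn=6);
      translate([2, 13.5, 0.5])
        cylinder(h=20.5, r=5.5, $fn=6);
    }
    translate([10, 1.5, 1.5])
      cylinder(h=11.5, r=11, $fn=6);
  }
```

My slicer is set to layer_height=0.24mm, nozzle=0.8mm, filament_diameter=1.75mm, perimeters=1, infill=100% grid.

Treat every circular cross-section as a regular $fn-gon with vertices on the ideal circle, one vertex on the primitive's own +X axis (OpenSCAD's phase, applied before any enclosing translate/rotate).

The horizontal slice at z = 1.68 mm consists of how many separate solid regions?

At z = 1.68 mm: the r=7.5 cylinder gives a regular 6-gon of circumradius 7.5 (constant along its height); the r=7.5 cylinder at (3.5, -2) contributes a regular 6-gon of circumradius 7.5; the r=5.5 cylinder at (2, 13.5) gives a regular 6-gon of circumradius 5.5 (constant along its height); Subtracting the remaining from the first: starting from the r=7.5 cylinder, the r=7.5 cylinder at (3.5, -2) partially overlaps it — only the 90.37 mm² overlap (of its 146.14 mm²) is removed, clipping the outline; the r=5.5 cylinder at (2, 13.5) misses the remaining region (no effect) — 1 connected region; the r=11 cylinder at (10, 1.5) contributes a regular 6-gon of circumradius 11; Subtracting the remaining from the first: starting from the result so far, the r=11 cylinder at (10, 1.5) partially overlaps it — only the 6.04 mm² overlap (of its 314.37 mm²) is removed, clipping the outline — 1 connected region; (whole slice rotated 10° about Z — lengths, areas and connectivity unchanged). The result has 1 disconnected region.

1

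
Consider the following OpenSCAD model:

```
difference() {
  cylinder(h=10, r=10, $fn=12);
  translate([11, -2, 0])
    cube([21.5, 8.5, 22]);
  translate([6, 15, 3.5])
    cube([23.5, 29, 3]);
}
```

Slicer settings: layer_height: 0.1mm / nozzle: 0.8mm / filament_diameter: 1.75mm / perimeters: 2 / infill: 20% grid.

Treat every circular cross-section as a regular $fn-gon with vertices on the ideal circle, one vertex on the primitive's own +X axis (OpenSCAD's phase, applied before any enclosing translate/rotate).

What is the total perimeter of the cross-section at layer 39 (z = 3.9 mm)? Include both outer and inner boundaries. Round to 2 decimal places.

At z = 3.9 mm: the r=10 cylinder gives a regular 12-gon of circumradius 10 (constant along its height) (perimeter = 2·12·10.000·sin(180°/12) = 62.12 mm); the cube at (11, -2) is present — its section is the full 21.5×8.5 rectangle (perimeter 60.00 mm); the 23.5×29 cube at (6, 15) contributes its full rectangle (perimeter 105.00 mm); Subtracting the remaining from the first: starting from the r=10 cylinder, the 21.5×8.5 cube at (11, -2) misses the remaining region (no effect); the 23.5×29 cube at (6, 15) misses the remaining region (no effect) — boundary = 62.12 mm. Overall, the cross-section is a single solid region. Total boundary length (outer) = 62.12 mm.

62.12 mm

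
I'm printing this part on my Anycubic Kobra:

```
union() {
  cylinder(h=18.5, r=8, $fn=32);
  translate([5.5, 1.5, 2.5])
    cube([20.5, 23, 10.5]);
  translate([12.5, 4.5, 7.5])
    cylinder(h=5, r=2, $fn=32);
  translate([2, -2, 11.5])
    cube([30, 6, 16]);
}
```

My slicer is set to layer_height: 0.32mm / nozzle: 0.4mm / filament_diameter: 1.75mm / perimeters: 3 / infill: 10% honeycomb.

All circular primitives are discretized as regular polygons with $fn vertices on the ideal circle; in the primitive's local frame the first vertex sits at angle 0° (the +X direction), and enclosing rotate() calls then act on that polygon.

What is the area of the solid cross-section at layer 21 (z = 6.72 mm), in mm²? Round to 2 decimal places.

At z = 6.72 mm: the r=8 cylinder gives a regular 32-gon of circumradius 8 (constant along its height) (area = (32/2)·8.000²·sin(360°/32) = 199.77 mm²); the cube at (5.5, 1.5) (footprint 20.5×23) is included at this height (area 471.50 mm²); the cylinder at (12.5, 4.5) is absent (z outside [7.5, 12.5]); the cube at (2, -2) is not intersected at this z (z outside [11.5, 27.5]); Taking the union: the regions partially overlap — summed areas 671.27 mm² minus the doubly-counted overlap 6.23 mm² gives 665.04 mm² — area = 665.04 mm². Overall, the cross-section is a single solid region. Net area = 665.04 mm².

665.04 mm²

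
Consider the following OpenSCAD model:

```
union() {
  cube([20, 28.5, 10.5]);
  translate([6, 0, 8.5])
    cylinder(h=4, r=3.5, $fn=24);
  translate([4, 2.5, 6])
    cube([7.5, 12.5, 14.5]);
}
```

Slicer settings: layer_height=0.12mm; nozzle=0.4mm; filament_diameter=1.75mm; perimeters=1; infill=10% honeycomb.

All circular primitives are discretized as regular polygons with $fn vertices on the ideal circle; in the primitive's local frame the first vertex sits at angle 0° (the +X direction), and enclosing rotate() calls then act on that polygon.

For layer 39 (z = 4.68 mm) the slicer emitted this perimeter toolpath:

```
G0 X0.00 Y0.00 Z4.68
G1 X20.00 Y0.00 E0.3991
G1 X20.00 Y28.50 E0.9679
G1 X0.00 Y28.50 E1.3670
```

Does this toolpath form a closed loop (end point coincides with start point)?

no

Start point (G0): (0.00, 0.00). End point (last G1): the path does not return to the start — open.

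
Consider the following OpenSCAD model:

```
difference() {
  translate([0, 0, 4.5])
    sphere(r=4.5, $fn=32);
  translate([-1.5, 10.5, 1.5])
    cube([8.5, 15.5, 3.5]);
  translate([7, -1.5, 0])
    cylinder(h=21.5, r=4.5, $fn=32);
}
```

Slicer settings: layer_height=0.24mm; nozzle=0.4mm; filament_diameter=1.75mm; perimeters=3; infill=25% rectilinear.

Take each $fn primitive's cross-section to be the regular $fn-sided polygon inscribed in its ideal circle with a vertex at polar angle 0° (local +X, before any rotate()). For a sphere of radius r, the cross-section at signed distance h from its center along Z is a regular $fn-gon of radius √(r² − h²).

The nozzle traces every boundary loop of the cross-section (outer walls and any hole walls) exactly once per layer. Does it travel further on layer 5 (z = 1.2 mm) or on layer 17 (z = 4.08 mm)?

layer 17 (z = 4.08 mm)

Layer 5 (z = 1.2): the sphere: section is a regular 32-gon, circumradius = √(r²−h²) = √(4.5²−3.3²) = 3.059 (perimeter = 2·32·3.059·sin(180°/32) = 19.19 mm); the cube at (-1.5, 10.5) does not reach this height (z outside [1.5, 5]); the r=4.5 cylinder at (7, -1.5) contributes a regular 32-gon of circumradius 4.5 (perimeter = 2·32·4.500·sin(180°/32) = 28.23 mm); After the difference (first − rest): starting from the r=4.5 sphere, the r=4.5 cylinder at (7, -1.5) partially overlaps it — only the 0.58 mm² overlap (of its 63.21 mm²) is removed, clipping the outline — boundary = 19.17 mm. So its perimeter = 19.17 mm. Layer 17 (z = 4.08): the sphere: section is a regular 32-gon, circumradius = √(r²−h²) = √(4.5²−0.42²) = 4.480 (perimeter = 2·32·4.480·sin(180°/32) = 28.11 mm); the 8.5×15.5 cube at (-1.5, 10.5) contributes its full rectangle (perimeter 48.00 mm); the r=4.5 cylinder at (7, -1.5) contributes a regular 32-gon of circumradius 4.5 (perimeter = 2·32·4.500·sin(180°/32) = 28.23 mm); Taking the first minus the rest: starting from the r=4.5 sphere, the 8.5×15.5 cube at (-1.5, 10.5) misses the remaining region (no effect); the r=4.5 cylinder at (7, -1.5) partially overlaps it — only the 6.57 mm² overlap (of its 63.21 mm²) is removed, clipping the outline — boundary = 28.10 mm. So its perimeter = 28.10 mm. Layer 17 is larger (28.10 vs 19.17 mm).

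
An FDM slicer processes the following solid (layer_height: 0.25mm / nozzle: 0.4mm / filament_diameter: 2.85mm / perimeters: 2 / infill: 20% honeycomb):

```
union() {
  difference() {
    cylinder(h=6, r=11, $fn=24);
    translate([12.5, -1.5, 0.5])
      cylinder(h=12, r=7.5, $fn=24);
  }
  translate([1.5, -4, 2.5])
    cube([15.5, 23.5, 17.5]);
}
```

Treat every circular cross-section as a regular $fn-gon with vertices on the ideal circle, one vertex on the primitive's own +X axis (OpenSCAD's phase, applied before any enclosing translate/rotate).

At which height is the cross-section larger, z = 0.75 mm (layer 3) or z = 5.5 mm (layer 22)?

layer 22 (z = 5.5 mm)

Layer 3 (z = 0.75): the cylinder: section is a regular 24-gon, circumradius r=11 (area = (24/2)·11.000²·sin(360°/24) = 375.81 mm²); the r=7.5 cylinder at (12.5, -1.5) gives a regular 24-gon of circumradius 7.5 (constant along its height) (area = (24/2)·7.500²·sin(360°/24) = 174.70 mm²); After the difference (first − rest): starting from the r=11 cylinder (375.81 mm²), the r=7.5 cylinder at (12.5, -1.5) partially overlaps it — only the 52.24 mm² overlap (of its 174.70 mm²) is removed, clipping the outline — area = 323.56 mm²; the cube at (1.5, -4) does not reach this height (z outside [2.5, 20]); Combining (union): only that combined region is present, so the union is just that shape — area = 323.56 mm². So its area = 323.56 mm². Layer 22 (z = 5.5): the r=11 cylinder gives a regular 24-gon of circumradius 11 (constant along its height) (area = (24/2)·11.000²·sin(360°/24) = 375.81 mm²); the r=7.5 cylinder at (12.5, -1.5) contributes a regular 24-gon of circumradius 7.5 (area = (24/2)·7.500²·sin(360°/24) = 174.70 mm²); Subtracting the remaining from the first: starting from the r=11 cylinder (375.81 mm²), the r=7.5 cylinder at (12.5, -1.5) partially overlaps it — only the 52.24 mm² overlap (of its 174.70 mm²) is removed, clipping the outline — area = 323.56 mm²; the cube at (1.5, -4) is present — its section is the full 15.5×23.5 rectangle (area 364.25 mm²); Merging all regions: the regions partially overlap — summed areas 687.81 mm² minus the doubly-counted overlap 71.62 mm² gives 616.19 mm² — area = 616.19 mm². So its area = 616.19 mm². Layer 22 is larger (616.19 vs 323.56 mm²).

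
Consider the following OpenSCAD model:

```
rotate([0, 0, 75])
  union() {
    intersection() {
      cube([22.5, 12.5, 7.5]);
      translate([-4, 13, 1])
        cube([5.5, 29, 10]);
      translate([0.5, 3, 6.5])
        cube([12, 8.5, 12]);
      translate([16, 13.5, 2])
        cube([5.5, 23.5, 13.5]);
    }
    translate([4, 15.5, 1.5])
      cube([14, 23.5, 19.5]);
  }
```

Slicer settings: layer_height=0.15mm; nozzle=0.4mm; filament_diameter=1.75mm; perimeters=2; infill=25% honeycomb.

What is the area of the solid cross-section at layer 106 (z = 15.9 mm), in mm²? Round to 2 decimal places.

329.00 mm²

At z = 15.9 mm: the cube does not reach this height (z outside [0, 7.5]); the cube at (-4, 13) is absent (z outside [1, 11]); the cube at (0.5, 3) (footprint 12×8.5) is included at this height (area 102.00 mm²); the cube at (16, 13.5) does not reach this height (z outside [2, 15.5]); After intersecting: at least one operand is absent at this height, so nothing remains; the cube at (4, 15.5) is present — its section is the full 14×23.5 rectangle (area 329.00 mm²); Taking the union: only the 14×23.5 cube at (4, 15.5) is present, so the union is just that shape — area = 329.00 mm²; (whole slice rotated 75° about Z — lengths, areas and connectivity unchanged). Overall, the cross-section is a single solid region. Net area = 329.00 mm².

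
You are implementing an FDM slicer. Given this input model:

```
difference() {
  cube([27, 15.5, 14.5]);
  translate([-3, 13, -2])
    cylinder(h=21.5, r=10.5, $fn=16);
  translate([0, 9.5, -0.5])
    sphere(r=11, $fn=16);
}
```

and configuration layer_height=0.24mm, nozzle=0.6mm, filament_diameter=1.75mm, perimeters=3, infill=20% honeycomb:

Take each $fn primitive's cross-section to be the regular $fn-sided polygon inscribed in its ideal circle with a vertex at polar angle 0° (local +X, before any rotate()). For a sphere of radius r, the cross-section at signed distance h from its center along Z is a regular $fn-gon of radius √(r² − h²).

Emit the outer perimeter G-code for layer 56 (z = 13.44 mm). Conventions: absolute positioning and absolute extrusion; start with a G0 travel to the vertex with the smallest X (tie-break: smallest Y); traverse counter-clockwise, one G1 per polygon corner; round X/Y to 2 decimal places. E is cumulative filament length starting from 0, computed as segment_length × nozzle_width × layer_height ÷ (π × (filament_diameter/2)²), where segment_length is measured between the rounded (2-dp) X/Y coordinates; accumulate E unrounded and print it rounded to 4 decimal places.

At z = 13.44 mm: the 27×15.5 cube contributes its full rectangle; the r=10.5 cylinder at (-3, 13) gives a regular 16-gon of circumradius 10.5 (constant along its height); the sphere at (0, 9.5) is not intersected at this z (|z−center|=13.940 > r=11); Taking the first minus the rest: starting from the 27×15.5 cube, the r=10.5 cylinder at (-3, 13) partially overlaps it — only the 71.91 mm² overlap (of its 337.53 mm²) is removed, clipping the outline — 1 connected region. The outline is a single polygon with 9 vertices. Extrusion per mm of travel: 0.6 × 0.24 / (π × 0.875²) = 0.059868. Accumulating E over each segment gives final E = 4.8778.

G0 X0.00 Y0.00 Z13.44
G1 X27.00 Y0.00 E1.6164
G1 X27.00 Y15.50 E2.5444
G1 X7.00 Y15.50 E3.7418
G1 X7.50 Y13.00 E3.8944
G1 X6.70 Y8.98 E4.1398
G1 X4.42 Y5.58 E4.3849
G1 X1.02 Y3.30 E4.6300
G1 X0.00 Y3.10 E4.6922
G1 X0.00 Y0.00 E4.8778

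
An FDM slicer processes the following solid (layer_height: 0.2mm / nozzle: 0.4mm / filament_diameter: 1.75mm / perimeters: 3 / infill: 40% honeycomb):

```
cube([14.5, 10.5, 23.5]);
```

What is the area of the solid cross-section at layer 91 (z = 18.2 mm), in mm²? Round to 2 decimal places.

At z = 18.2 mm: the cube (footprint 14.5×10.5) is included at this height (area 152.25 mm²). Overall, the cross-section is a single solid region. Net area = 152.25 mm².

152.25 mm²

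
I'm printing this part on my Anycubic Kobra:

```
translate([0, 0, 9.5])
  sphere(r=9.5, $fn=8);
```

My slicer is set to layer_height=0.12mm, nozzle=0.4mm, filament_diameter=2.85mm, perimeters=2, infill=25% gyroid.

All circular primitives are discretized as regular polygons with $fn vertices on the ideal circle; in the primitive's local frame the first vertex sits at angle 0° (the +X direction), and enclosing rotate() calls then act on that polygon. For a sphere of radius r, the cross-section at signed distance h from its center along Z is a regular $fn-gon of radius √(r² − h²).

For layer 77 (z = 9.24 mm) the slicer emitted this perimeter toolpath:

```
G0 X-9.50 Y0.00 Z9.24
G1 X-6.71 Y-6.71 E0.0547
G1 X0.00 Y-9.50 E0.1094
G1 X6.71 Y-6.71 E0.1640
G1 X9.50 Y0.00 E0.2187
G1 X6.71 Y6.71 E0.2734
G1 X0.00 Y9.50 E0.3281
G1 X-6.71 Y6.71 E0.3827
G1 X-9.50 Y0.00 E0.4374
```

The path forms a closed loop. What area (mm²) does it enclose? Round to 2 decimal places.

Apply the shoelace formula to the sequence of (X, Y) vertices; enclosed area = 254.98 mm².

254.98 mm²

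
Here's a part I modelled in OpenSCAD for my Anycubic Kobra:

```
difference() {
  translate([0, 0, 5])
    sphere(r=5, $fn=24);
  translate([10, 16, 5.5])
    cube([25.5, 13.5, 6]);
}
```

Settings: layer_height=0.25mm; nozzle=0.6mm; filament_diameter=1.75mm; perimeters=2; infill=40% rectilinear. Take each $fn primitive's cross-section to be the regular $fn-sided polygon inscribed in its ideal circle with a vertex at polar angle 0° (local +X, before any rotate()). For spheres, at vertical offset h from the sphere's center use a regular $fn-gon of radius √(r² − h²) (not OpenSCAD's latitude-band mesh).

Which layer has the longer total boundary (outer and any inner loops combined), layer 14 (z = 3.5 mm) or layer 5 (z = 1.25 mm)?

layer 14 (z = 3.5 mm)

Layer 14 (z = 3.5): the sphere: section is a regular 24-gon, circumradius = √(r²−h²) = √(5²−1.5²) = 4.770 (perimeter = 2·24·4.770·sin(180°/24) = 29.88 mm); the cube at (10, 16) does not reach this height (z outside [5.5, 11.5]); Subtracting the remaining from the first: none of the subtracted shapes is present at this height, so the r=5 sphere is unchanged — boundary = 29.88 mm. So its perimeter = 29.88 mm. Layer 5 (z = 1.25): the sphere: section is a regular 24-gon, circumradius = √(r²−h²) = √(5²−3.75²) = 3.307 (perimeter = 2·24·3.307·sin(180°/24) = 20.72 mm); the cube at (10, 16) is absent (z outside [5.5, 11.5]); After the difference (first − rest): none of the subtracted shapes is present at this height, so the r=5 sphere is unchanged — boundary = 20.72 mm. So its perimeter = 20.72 mm. Layer 14 is larger (29.88 vs 20.72 mm).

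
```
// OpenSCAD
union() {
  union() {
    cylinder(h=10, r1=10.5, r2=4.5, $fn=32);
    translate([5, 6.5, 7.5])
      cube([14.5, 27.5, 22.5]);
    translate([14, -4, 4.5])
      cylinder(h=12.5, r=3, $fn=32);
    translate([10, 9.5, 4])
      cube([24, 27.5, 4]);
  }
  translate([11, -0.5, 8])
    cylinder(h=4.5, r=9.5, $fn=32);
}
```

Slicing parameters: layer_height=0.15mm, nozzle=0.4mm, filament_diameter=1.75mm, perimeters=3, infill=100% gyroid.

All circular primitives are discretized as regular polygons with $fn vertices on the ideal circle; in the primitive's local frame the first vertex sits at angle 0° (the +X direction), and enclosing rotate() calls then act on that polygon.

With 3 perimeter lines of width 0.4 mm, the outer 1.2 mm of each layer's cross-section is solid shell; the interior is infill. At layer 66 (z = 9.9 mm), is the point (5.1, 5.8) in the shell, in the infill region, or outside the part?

At z = 9.9 mm: the cone contributes a regular 32-gon of circumradius 4.560 (interpolated between r1=10.5 and r2=4.5 at t=0.990); the cube at (5, 6.5) is present — its section is the full 14.5×27.5 rectangle; the r=3 cylinder at (14, -4) gives a regular 32-gon of circumradius 3 (constant along its height); the cube at (10, 9.5) is absent (z outside [4, 8]); Merging all regions: the 3 present regions are separate (no shared area or edge), so areas and boundary lengths simply add and each stays a separate island — 3 connected regions; the cylinder at (11, -0.5): section is a regular 32-gon, circumradius r=9.5; Merging all regions: the regions partially overlap (shared area 65.88 mm²), so overlapping operands fuse into one piece — 1 connected region. Overall, the cross-section is a single solid region. The nearest boundary edge runs (4.28, 6.22)→(5.00, 6.81); distance from the point to it = 0.84 mm. The point is inside the cross-section, 0.84 mm from the nearest boundary — within the 1.2 mm shell band (3 × 0.4).

shell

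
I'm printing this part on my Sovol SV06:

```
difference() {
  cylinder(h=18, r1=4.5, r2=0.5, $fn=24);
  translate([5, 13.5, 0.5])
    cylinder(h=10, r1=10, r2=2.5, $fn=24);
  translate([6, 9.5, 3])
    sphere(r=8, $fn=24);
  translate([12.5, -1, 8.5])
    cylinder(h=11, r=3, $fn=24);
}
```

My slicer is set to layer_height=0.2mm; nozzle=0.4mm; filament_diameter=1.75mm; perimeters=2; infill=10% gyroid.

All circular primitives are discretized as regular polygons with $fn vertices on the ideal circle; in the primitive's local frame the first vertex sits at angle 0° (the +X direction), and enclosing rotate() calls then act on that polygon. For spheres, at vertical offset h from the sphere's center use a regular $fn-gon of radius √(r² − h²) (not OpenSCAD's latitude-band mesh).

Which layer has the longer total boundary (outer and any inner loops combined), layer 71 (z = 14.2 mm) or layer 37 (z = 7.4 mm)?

layer 37 (z = 7.4 mm)

Layer 71 (z = 14.2): the cone (r1=4.5→r2=0.5) has section circumradius 1.344 here — a regular 24-gon (perimeter = 2·24·1.344·sin(180°/24) = 8.42 mm); the cone at (5, 13.5) is not intersected at this z (z outside [0.5, 10.5]); the sphere at (6, 9.5) is absent (|z−center|=11.200 > r=8); the r=3 cylinder at (12.5, -1) gives a regular 24-gon of circumradius 3 (constant along its height) (perimeter = 2·24·3.000·sin(180°/24) = 18.80 mm); Taking the first minus the rest: starting from the cone, the r=3 cylinder at (12.5, -1) misses the remaining region (no effect) — boundary = 8.42 mm. So its perimeter = 8.42 mm. Layer 37 (z = 7.4): the cone (r1=4.5→r2=0.5) has section circumradius 2.856 here — a regular 24-gon (perimeter = 2·24·2.856·sin(180°/24) = 17.89 mm); the cone at (5, 13.5) contributes a regular 24-gon of circumradius 4.825 (interpolated between r1=10 and r2=2.5 at t=0.690) (perimeter = 2·24·4.825·sin(180°/24) = 30.23 mm); the r=8 sphere at (6, 9.5) contributes a regular 24-gon of circumradius √(8²−4.4²) = 6.681 (perimeter = 2·24·6.681·sin(180°/24) = 41.86 mm); the cylinder at (12.5, -1) is not intersected at this z (z outside [8.5, 19.5]); Subtracting the remaining from the first: starting from the cone, the cone at (5, 13.5) misses the remaining region (no effect); the r=8 sphere at (6, 9.5) misses the remaining region (no effect) — boundary = 17.89 mm. So its perimeter = 17.89 mm. Layer 37 is larger (17.89 vs 8.42 mm).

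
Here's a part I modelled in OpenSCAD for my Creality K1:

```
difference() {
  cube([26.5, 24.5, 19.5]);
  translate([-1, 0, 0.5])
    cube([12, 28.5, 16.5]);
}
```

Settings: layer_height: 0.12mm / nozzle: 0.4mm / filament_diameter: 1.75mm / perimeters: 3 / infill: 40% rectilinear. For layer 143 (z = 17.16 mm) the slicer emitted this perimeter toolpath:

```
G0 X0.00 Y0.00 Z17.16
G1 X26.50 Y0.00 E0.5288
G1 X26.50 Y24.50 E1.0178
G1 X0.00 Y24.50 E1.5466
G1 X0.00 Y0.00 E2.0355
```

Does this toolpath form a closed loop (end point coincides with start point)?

Start point (G0): (0.00, 0.00). End point (last G1): the path returns to the start — closed.

yes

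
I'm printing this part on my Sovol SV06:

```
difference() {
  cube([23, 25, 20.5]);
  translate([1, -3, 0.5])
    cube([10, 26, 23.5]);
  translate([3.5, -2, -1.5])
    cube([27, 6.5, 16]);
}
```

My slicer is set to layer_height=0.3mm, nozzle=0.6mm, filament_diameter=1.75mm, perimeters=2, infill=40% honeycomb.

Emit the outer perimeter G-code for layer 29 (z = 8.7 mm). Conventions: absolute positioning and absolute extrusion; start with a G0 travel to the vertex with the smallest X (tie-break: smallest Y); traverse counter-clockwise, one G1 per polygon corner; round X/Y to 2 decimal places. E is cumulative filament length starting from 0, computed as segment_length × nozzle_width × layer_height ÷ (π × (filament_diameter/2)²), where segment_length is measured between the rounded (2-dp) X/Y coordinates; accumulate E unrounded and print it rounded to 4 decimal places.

At z = 8.7 mm: the cube (footprint 23×25) is included at this height; the 10×26 cube at (1, -3) contributes its full rectangle; the 27×6.5 cube at (3.5, -2) contributes its full rectangle; After the difference (first − rest): starting from the 23×25 cube, the 10×26 cube at (1, -3) partially overlaps it — only the 230.00 mm² overlap (of its 260.00 mm²) is removed, clipping the outline; the 27×6.5 cube at (3.5, -2) partially overlaps it — only the 54.00 mm² overlap (of its 175.50 mm²) is removed, clipping the outline — 1 connected region. The outline is a single polygon with 8 vertices. Extrusion per mm of travel: 0.6 × 0.3 / (π × 0.875²) = 0.074835. Accumulating E over each segment gives final E = 9.9531.

G0 X0.00 Y0.00 Z8.70
G1 X1.00 Y0.00 E0.0748
G1 X1.00 Y23.00 E1.7960
G1 X11.00 Y23.00 E2.5444
G1 X11.00 Y4.50 E3.9289
G1 X23.00 Y4.50 E4.8269
G1 X23.00 Y25.00 E6.3610
G1 X0.00 Y25.00 E8.0822
G1 X0.00 Y0.00 E9.9531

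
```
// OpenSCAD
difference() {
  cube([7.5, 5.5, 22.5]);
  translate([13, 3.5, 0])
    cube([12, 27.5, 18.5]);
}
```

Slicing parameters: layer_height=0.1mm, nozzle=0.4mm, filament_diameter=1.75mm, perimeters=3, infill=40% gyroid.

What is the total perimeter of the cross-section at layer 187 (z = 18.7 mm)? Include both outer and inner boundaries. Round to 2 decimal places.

26.00 mm

At z = 18.7 mm: the 7.5×5.5 cube contributes its full rectangle (perimeter 26.00 mm); the cube at (13, 3.5) is not intersected at this z (z outside [0, 18.5]); Taking the first minus the rest: none of the subtracted shapes is present at this height, so the 7.5×5.5 cube is unchanged — boundary = 26.00 mm. Overall, the cross-section is a single solid region. Total boundary length (outer) = 26.00 mm.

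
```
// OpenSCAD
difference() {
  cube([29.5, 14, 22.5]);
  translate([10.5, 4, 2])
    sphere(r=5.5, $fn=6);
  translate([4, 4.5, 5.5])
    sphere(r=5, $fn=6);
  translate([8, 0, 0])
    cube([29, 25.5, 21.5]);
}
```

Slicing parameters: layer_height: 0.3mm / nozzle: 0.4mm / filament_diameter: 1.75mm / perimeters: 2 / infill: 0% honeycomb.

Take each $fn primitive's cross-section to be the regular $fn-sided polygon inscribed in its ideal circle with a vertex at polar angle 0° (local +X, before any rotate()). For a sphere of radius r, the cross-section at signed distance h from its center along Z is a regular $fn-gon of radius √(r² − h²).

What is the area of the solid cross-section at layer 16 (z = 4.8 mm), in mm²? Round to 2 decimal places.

At z = 4.8 mm: the cube (footprint 29.5×14) is included at this height (area 413.00 mm²); the r=5.5 sphere at (10.5, 4) slices to a regular 6-gon of circumradius 4.734 (√(r²−h²) with h=2.8 from center) (area = (6/2)·4.734²·sin(360°/6) = 58.22 mm²); the r=5 sphere at (4, 4.5) contributes a regular 6-gon of circumradius √(5²−0.7²) = 4.951 (area = (6/2)·4.951²·sin(360°/6) = 63.68 mm²); the cube at (8, 0) (footprint 29×25.5) is included at this height (area 739.50 mm²); Taking the first minus the rest: starting from the 29.5×14 cube (413.00 mm²), the r=5.5 sphere at (10.5, 4) partially overlaps it — only the 57.75 mm² overlap (of its 58.22 mm²) is removed, clipping the outline; the r=5 sphere at (4, 4.5) partially overlaps it — only the 53.40 mm² overlap (of its 63.68 mm²) is removed, clipping the outline; the 29×25.5 cube at (8, 0) partially overlaps it — only the 251.90 mm² overlap (of its 739.50 mm²) is removed, clipping the outline — area = 49.95 mm². Overall, the cross-section has 2 separate islands. Net area = 49.95 mm².

49.95 mm²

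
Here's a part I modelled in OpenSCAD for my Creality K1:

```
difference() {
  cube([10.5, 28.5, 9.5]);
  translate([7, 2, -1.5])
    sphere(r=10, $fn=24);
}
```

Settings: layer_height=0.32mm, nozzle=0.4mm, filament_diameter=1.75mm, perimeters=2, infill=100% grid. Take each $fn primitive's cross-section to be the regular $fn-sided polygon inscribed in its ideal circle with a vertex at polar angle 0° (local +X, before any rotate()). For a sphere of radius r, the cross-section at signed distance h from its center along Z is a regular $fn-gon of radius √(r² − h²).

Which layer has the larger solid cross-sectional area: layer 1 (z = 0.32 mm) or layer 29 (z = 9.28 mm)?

Layer 1 (z = 0.32): the 10.5×28.5 cube contributes its full rectangle (area 299.25 mm²); the r=10 sphere at (7, 2) slices to a regular 24-gon of circumradius 9.833 (√(r²−h²) with h=1.82 from center) (area = (24/2)·9.833²·sin(360°/24) = 300.30 mm²); Subtracting the remaining from the first: starting from the 10.5×28.5 cube (299.25 mm²), the r=10 sphere at (7, 2) partially overlaps it — only the 116.51 mm² overlap (of its 300.30 mm²) is removed, clipping the outline — area = 182.74 mm². So its area = 182.74 mm². Layer 29 (z = 9.28): the cube is present — its section is the full 10.5×28.5 rectangle (area 299.25 mm²); the sphere at (7, 2) is absent (|z−center|=10.780 > r=10); After the difference (first − rest): none of the subtracted shapes is present at this height, so the 10.5×28.5 cube is unchanged — area = 299.25 mm². So its area = 299.25 mm². Layer 29 is larger (299.25 vs 182.74 mm²).

layer 29 (z = 9.28 mm)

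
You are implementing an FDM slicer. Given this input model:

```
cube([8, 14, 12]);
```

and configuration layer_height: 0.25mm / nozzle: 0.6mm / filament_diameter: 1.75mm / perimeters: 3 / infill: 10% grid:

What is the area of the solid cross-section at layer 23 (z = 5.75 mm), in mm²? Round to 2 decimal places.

112.00 mm²

At z = 5.75 mm: the 8×14 cube contributes its full rectangle (area 112.00 mm²). Overall, the cross-section is a single solid region. Net area = 112.00 mm².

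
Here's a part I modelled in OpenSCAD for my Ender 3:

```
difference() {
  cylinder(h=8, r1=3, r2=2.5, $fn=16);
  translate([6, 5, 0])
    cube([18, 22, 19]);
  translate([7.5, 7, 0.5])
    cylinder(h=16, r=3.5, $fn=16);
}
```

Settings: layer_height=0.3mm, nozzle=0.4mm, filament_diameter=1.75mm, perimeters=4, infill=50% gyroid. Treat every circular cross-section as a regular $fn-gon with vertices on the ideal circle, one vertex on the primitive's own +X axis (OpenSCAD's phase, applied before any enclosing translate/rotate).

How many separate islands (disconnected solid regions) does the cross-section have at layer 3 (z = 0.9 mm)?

At z = 0.9 mm: the cone (r1=3→r2=2.5) has section circumradius 2.944 here — a regular 16-gon; the 18×22 cube at (6, 5) contributes its full rectangle; the cylinder at (7.5, 7): section is a regular 16-gon, circumradius r=3.5; Taking the first minus the rest: starting from the cone, the 18×22 cube at (6, 5) misses the remaining region (no effect); the r=3.5 cylinder at (7.5, 7) misses the remaining region (no effect) — 1 connected region. Overall, the cross-section is a single solid region. Island count = 1.

1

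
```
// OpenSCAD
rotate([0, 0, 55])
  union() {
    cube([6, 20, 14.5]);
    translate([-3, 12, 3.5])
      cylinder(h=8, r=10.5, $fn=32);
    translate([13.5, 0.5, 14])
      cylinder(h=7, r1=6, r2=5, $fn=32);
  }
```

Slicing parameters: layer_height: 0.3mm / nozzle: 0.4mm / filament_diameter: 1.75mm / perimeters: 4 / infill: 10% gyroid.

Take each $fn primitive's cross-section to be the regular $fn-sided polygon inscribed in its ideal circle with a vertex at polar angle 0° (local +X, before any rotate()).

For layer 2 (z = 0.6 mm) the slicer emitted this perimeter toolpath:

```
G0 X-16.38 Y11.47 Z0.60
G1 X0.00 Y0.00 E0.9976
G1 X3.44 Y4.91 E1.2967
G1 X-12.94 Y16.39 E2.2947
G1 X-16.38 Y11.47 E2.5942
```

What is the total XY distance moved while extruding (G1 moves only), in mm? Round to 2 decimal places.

52.00 mm

Sum the Euclidean lengths of each G1 segment: total = 52.00 mm.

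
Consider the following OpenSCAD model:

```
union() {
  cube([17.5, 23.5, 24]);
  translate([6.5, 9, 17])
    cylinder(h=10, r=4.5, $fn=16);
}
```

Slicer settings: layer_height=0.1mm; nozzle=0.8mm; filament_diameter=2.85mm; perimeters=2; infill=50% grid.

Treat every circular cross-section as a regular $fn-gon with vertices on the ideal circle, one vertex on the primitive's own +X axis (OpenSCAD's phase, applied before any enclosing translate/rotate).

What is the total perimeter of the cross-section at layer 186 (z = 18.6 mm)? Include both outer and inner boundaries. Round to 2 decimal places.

At z = 18.6 mm: the cube is present — its section is the full 17.5×23.5 rectangle (perimeter 82.00 mm); the cylinder at (6.5, 9): section is a regular 16-gon, circumradius r=4.5 (perimeter = 2·16·4.500·sin(180°/16) = 28.09 mm); Combining (union): the r=4.5 cylinder at (6.5, 9) lies entirely inside the 17.5×23.5 cube, so the union is just the 17.5×23.5 cube — boundary = 82.00 mm. Overall, the cross-section is a single solid region. Total boundary length (outer) = 82.00 mm.

82.00 mm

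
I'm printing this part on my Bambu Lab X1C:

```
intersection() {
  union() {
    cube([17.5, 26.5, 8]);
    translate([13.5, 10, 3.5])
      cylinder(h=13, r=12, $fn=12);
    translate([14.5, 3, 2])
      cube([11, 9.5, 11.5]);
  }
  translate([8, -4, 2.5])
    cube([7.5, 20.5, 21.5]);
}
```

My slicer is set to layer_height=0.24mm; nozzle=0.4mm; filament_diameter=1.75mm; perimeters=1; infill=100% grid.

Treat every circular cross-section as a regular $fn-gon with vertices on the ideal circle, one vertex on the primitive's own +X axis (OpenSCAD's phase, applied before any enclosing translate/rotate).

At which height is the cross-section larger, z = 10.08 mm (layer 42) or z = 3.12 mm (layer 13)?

Layer 42 (z = 10.08): the cube does not reach this height (z outside [0, 8]); the r=12 cylinder at (13.5, 10) gives a regular 12-gon of circumradius 12 (constant along its height) (area = (12/2)·12.000²·sin(360°/12) = 432.00 mm²); the 11×9.5 cube at (14.5, 3) contributes its full rectangle (area 104.50 mm²); Combining (union): the regions partially overlap — summed areas 536.50 mm² minus the doubly-counted overlap 96.73 mm² gives 439.77 mm² — area = 439.77 mm²; the cube at (8, -4) (footprint 7.5×20.5) is included at this height (area 153.75 mm²); Keeping only the common overlap: the 7.5×20.5 cube at (8, -4) partially overlaps that combined region; clipping to the common part keeps 134.16 mm² — area = 134.16 mm². So its area = 134.16 mm². Layer 13 (z = 3.12): the cube (footprint 17.5×26.5) is included at this height (area 463.75 mm²); the cylinder at (13.5, 10) does not reach this height (z outside [3.5, 16.5]); the cube at (14.5, 3) (footprint 11×9.5) is included at this height (area 104.50 mm²); Merging all regions: the regions partially overlap — summed areas 568.25 mm² minus the doubly-counted overlap 28.50 mm² gives 539.75 mm² — area = 539.75 mm²; the 7.5×20.5 cube at (8, -4) contributes its full rectangle (area 153.75 mm²); Keeping only the common overlap: the 7.5×20.5 cube at (8, -4) partially overlaps the result so far; clipping to the common part keeps 123.75 mm² — area = 123.75 mm². So its area = 123.75 mm². Layer 42 is larger (134.16 vs 123.75 mm²).

layer 42 (z = 10.08 mm)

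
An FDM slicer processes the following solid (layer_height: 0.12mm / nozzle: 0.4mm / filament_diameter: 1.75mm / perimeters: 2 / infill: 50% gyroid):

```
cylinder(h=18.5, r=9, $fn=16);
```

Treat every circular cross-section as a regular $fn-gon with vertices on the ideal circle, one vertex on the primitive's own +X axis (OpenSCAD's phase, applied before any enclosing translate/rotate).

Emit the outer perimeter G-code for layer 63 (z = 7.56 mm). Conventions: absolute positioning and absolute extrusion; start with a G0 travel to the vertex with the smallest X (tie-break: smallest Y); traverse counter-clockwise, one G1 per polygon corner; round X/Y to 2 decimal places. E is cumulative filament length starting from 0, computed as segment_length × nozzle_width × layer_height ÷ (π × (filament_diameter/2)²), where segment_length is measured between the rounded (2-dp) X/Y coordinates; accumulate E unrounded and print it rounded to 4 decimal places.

G0 X-9.00 Y0.00 Z7.56
G1 X-8.31 Y-3.44 E0.0700
G1 X-6.36 Y-6.36 E0.1401
G1 X-3.44 Y-8.31 E0.2102
G1 X0.00 Y-9.00 E0.2802
G1 X3.44 Y-8.31 E0.3502
G1 X6.36 Y-6.36 E0.4203
G1 X8.31 Y-3.44 E0.4903
G1 X9.00 Y0.00 E0.5603
G1 X8.31 Y3.44 E0.6304
G1 X6.36 Y6.36 E0.7004
G1 X3.44 Y8.31 E0.7705
G1 X0.00 Y9.00 E0.8405
G1 X-3.44 Y8.31 E0.9105
G1 X-6.36 Y6.36 E0.9806
G1 X-8.31 Y3.44 E1.0507
G1 X-9.00 Y0.00 E1.1207

At z = 7.56 mm: the r=9 cylinder contributes a regular 16-gon of circumradius 9. The outline is a single polygon with 16 vertices. Extrusion per mm of travel: 0.4 × 0.12 / (π × 0.875²) = 0.019956. Accumulating E over each segment gives final E = 1.1207.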